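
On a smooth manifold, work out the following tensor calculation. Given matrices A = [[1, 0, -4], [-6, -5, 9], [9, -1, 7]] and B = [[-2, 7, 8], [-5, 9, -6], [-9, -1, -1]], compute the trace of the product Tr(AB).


Tr(AB) = sum_i (AB)_{ii} where (AB)_{ii} = sum_k A_{ik} B_{ki}.
(AB)_{11} = 1*-2 + 0*-5 + -4*-9 = 34
(AB)_{22} = -6*7 + -5*9 + 9*-1 = -96
(AB)_{33} = 9*8 + -1*-6 + 7*-1 = 71
Tr(AB) = 34 + -96 + 71 = 9

9


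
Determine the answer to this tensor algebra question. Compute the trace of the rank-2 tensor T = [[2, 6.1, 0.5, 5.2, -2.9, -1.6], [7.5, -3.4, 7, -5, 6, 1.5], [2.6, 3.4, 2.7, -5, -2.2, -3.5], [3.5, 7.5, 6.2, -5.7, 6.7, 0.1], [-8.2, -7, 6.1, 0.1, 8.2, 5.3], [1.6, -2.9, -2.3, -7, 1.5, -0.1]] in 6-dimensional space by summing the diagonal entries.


The contraction (trace) of a rank-2 tensor is the sum of its diagonal elements.
Diagonal entries: A[1,1] = 2, A[2,2] = -3.4, A[3,3] = 2.7, A[4,4] = -5.7, A[5,5] = 8.2, A[6,6] = -0.1
Tr(A) = 2 + -3.4 + 2.7 + -5.7 + 8.2 + -0.1 = 3.7

3.7


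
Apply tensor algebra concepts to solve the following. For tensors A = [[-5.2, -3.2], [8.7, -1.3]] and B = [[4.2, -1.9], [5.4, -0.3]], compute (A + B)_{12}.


Tensor addition is component-wise: (A + B)_{ij} = A_{ij} + B_{ij}.
A_{12} = -3.2
B_{12} = -1.9
(A + B)_{12} = -3.2 + -1.9 = -5.1

-5.1


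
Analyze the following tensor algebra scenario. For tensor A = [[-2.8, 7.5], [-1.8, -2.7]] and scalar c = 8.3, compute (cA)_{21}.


Scalar multiplication: (cA)_{ij} = c * A_{ij}.
c = 8.3
A_{21} = -1.8
(cA)_{21} = 8.3 * -1.8 = -14.94

-14.94


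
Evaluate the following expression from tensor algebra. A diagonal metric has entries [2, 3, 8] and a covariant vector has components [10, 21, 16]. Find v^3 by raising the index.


To raise an index with a diagonal metric: v^i = v_i / g_{ii}.
For index 3: v_3 = 16, g_{33} = 8
v^3 = 16 / 8 = 2

2


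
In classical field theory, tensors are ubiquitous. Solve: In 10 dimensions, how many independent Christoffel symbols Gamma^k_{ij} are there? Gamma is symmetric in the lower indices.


Christoffel symbols Gamma^k_{ij} are symmetric in i,j, so there are d * d(d+1)/2 independent symbols.
d = 10
d(d+1)/2 = 10 * 11 / 2 = 55
Total = 10 * 55 = 550

550


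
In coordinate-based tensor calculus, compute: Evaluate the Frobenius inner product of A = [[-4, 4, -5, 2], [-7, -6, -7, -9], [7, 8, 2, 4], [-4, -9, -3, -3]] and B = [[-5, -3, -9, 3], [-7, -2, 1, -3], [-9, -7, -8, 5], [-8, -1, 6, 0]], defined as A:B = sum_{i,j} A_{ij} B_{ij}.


A:B = sum over all i,j of A_{ij} * B_{ij}.
Row 1: -4*-5=20, 4*-3=-12, -5*-9=45, 2*3=6 => row sum = 59
Row 2: -7*-7=49, -6*-2=12, -7*1=-7, -9*-3=27 => row sum = 81
Row 3: 7*-9=-63, 8*-7=-56, 2*-8=-16, 4*5=20 => row sum = -115
Row 4: -4*-8=32, -9*-1=9, -3*6=-18, -3*0=0 => row sum = 23
Total = 59 + 81 + -115 + 23 = 48

48


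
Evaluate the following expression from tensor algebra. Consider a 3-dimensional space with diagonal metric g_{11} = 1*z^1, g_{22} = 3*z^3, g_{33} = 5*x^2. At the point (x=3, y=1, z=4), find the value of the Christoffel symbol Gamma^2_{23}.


For a diagonal metric, Gamma^k_{ij} = (1/2) g^{kk} (dg_{ik}/dx_j + dg_{jk}/dx_i - dg_{ij}/dx_k).
The metric is diagonal, so g_{ab} = 0 for a != b.
At the given point: g_{11} = 4, g_{22} = 192, g_{33} = 45
g^{22} = 1/192
dg_{22}/dx_3 = dg_{22}/dx_3 = 144
dg_{32}/dx_2 = 0 (off-diagonal)
dg_{23}/dx_2 = 0 (off-diagonal)
Numerator = 144 + 0 - 0 = 144
Gamma^2_{23} = 144 / (2 * 192) = 3/8

3/8


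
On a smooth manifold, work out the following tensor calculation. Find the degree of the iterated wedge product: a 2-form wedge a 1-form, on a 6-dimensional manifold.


The degree of a wedge product is the sum of the degrees of the individual forms.
Degrees: 2, 1
Total degree = 2 + 1 = 3

3


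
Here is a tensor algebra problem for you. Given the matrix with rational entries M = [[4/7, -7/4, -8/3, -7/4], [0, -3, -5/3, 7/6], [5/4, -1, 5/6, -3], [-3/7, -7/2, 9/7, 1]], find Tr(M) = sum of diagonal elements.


The trace is the sum of diagonal entries.
Diagonal: M[1,1] = 4/7, M[2,2] = -3, M[3,3] = 5/6, M[4,4] = 1
Tr(M) = 4/7 + -3 + 5/6 + 1
Computing step by step:
After adding M[1,1]: 4/7
After adding M[2,2]: -17/7
After adding M[3,3]: -67/42
After adding M[4,4]: -25/42
Tr(M) = -25/42

-25/42


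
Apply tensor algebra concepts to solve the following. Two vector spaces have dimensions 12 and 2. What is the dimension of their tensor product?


The dimension of a tensor product is the product of dimensions.
dim(V) = 12, dim(W) = 2
dim(V (x) W) = 12 * 2 = 24

24


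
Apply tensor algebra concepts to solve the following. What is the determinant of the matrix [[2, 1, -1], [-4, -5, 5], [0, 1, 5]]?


Expanding along the first row, det(A) = a11*M_11 - a12*M_12 + a13*M_13, where M_1j is the (1,j) minor.
Minor M_11 = -5*5 - 5*1 = -30
Minor M_12 = -4*5 - 5*0 = -20
Minor M_13 = -4*1 - -5*0 = -4
det = 2*(-30) - 1*(-20) + -1*(-4)
    = -60 - -20 + 4
    = -36

-36


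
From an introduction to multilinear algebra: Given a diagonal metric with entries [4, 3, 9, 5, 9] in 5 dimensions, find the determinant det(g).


For a diagonal metric, the determinant is the product of diagonal entries.
Diagonal entries: 4, 3, 9, 5, 9
det(g) = 4 * 3 * 9 * 5 * 9 = 4860

4860


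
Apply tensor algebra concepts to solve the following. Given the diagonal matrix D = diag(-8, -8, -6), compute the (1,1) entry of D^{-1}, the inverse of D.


For a diagonal matrix, the inverse has entries (D^{-1})_{ii} = 1/d_{ii}.
The diagonal entries are: d_{11} = -8, d_{22} = -8, d_{33} = -6
We need (D^{-1})_{11} = 1/d_{11} = 1/-8 = -1/8

-1/8


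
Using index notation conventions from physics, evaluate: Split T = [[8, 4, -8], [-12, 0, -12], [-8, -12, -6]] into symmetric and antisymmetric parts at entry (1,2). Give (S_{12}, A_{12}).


T_{12} = 4
T_{21} = -12
S_{12} = (4 + -12)/2 = -8/2 = -4
A_{12} = (4 - -12)/2 = 16/2 = 8
Check: S + A = -4 + 8 = 4 = T_{12}.

(-4, 8)


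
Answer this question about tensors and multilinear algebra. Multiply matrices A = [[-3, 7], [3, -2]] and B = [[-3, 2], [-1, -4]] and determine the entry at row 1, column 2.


(AB)_{ij} = sum_k A_{ik} B_{kj}.
For i=1, j=2:
A_{11} * B_{12} = -3 * 2 = -6
A_{12} * B_{22} = 7 * -4 = -28
Sum = -6 + -28 = -34

-34


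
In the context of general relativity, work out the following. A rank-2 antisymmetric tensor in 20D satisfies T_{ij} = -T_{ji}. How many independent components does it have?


An antisymmetric rank-2 tensor satisfies A_{ij} = -A_{ji}, so diagonal entries are zero.
The independent components are the upper-triangular entries: C(n, 2) = n(n-1)/2.
n = 20
C(20, 2) = 20 * 19 / 2 = 380 / 2 = 190

190


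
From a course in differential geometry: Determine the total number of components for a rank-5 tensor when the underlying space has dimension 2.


The number of components of a rank-r tensor in d dimensions is d^r.
Here d = 2 and r = 5.
2^5 = 32

32


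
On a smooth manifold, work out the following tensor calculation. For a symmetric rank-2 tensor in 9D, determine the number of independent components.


A symmetric rank-2 tensor in d dimensions has d(d+1)/2 independent components.
d = 9
d(d+1)/2 = 9 * 10 / 2 = 90 / 2 = 45

45


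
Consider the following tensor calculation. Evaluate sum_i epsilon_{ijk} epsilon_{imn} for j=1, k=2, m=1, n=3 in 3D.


Using the identity: epsilon_{ijk} epsilon_{imn} = delta_{jm} delta_{kn} - delta_{jn} delta_{km}.
delta_{11} = 1
delta_{23} = 0
delta_{13} = 0
delta_{21} = 0
Result = 1 * 0 - 0 * 0 = 0 - 0 = 0

0


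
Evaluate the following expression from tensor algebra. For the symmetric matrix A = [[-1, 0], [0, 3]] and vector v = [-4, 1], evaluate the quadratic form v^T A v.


First compute Av:
(Av)_1 = -1*-4 + 0*1 = 4
(Av)_2 = 0*-4 + 3*1 = 3
Av = [4, 3]
Then v^T (Av) = -4*4 + 1*3
= -16 + 3 = -13

-13


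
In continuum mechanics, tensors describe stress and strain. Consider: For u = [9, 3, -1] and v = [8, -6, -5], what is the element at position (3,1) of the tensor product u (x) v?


The outer product entry T_{ij} = u_i * v_j.
We need i=3, j=1.
u_3 = -1, v_1 = 8
T_{3,1} = -1 * 8 = -8

-8


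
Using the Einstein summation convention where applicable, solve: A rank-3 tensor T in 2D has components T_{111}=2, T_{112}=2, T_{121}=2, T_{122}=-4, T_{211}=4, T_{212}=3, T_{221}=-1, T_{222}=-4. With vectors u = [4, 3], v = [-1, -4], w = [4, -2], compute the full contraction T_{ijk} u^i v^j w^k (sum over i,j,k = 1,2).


S = sum over i,j,k of T_{ijk} u_i v_j w_k. Expanding all 8 terms:
T_{111}*u_1*v_1*w_1 = 2*4*-1*4 = -32  (running total: -32)
T_{112}*u_1*v_1*w_2 = 2*4*-1*-2 = 16  (running total: -16)
T_{121}*u_1*v_2*w_1 = 2*4*-4*4 = -128  (running total: -144)
T_{122}*u_1*v_2*w_2 = -4*4*-4*-2 = -128  (running total: -272)
T_{211}*u_2*v_1*w_1 = 4*3*-1*4 = -48  (running total: -320)
T_{212}*u_2*v_1*w_2 = 3*3*-1*-2 = 18  (running total: -302)
T_{221}*u_2*v_2*w_1 = -1*3*-4*4 = 48  (running total: -254)
T_{222}*u_2*v_2*w_2 = -4*3*-4*-2 = -96  (running total: -350)
S = -350

-350


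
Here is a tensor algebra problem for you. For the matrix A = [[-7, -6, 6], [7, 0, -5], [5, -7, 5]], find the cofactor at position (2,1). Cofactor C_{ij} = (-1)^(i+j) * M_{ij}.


To find cofactor C_{21}, delete row 2 and column 1.
The resulting 2x2 submatrix is: [[-6, 6], [-7, 5]]
Minor M_{21} = -6*5 - 6*-7
  = -30 - -42 = 12
Sign = (-1)^(2+1) = (-1)^3 = -1
Cofactor C_{21} = -1 * 12 = -12

-12


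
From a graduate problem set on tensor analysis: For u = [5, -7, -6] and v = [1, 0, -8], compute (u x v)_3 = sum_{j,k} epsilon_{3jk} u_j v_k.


(u x v)_3 = sum_{j,k} epsilon_{3jk} u_j v_k. Only permutations of (1,2,3) contribute; the two non-zero terms are:
eps_{312} u_1 v_2 = 1 * 5 * 0 = 0
eps_{321} u_2 v_1 = -1 * -7 * 1 = 7
(u x v)_3 = 7

7


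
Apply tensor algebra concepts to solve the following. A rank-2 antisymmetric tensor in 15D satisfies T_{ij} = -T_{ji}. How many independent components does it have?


An antisymmetric rank-2 tensor satisfies A_{ij} = -A_{ji}, so diagonal entries are zero.
The independent components are the upper-triangular entries: C(n, 2) = n(n-1)/2.
n = 15
C(15, 2) = 15 * 14 / 2 = 210 / 2 = 105

105


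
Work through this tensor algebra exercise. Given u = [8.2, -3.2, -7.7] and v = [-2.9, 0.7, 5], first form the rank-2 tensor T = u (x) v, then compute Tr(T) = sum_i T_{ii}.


The outer product gives T_{ij} = u_i v_j.
The trace (contraction) is Tr(T) = sum_i T_{ii} = sum_i u_i v_i.
Diagonal entries:
T_{11} = u_1 * v_1 = 8.2 * -2.9 = -23.78
T_{22} = u_2 * v_2 = -3.2 * 0.7 = -2.24
T_{33} = u_3 * v_3 = -7.7 * 5 = -38.5
Tr(T) = -23.78 + -2.24 + -38.5 = -64.52

-64.52


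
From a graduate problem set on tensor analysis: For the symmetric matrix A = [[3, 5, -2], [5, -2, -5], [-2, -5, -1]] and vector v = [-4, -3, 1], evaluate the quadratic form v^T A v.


First compute Av:
(Av)_1 = 3*-4 + 5*-3 + -2*1 = -29
(Av)_2 = 5*-4 + -2*-3 + -5*1 = -19
(Av)_3 = -2*-4 + -5*-3 + -1*1 = 22
Av = [-29, -19, 22]
Then v^T (Av) = -4*-29 + -3*-19 + 1*22
= 116 + 57 + 22 = 195

195


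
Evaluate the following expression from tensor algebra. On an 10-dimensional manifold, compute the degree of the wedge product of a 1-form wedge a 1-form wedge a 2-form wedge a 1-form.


The degree of a wedge product is the sum of the degrees of the individual forms.
Degrees: 1, 1, 2, 1
Total degree = 1 + 1 + 2 + 1 = 5

5


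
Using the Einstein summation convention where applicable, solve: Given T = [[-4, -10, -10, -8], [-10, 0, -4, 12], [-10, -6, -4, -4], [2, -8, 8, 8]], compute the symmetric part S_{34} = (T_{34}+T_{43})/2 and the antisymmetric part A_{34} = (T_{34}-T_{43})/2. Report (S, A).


T_{34} = -4
T_{43} = 8
S_{34} = (-4 + 8)/2 = 4/2 = 2
A_{34} = (-4 - 8)/2 = -12/2 = -6
Check: S + A = 2 + -6 = -4 = T_{34}.

(2, -6)


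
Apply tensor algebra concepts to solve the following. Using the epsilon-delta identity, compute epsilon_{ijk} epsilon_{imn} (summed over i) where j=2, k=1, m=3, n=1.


Using the identity: epsilon_{ijk} epsilon_{imn} = delta_{jm} delta_{kn} - delta_{jn} delta_{km}.
delta_{23} = 0
delta_{11} = 1
delta_{21} = 0
delta_{13} = 0
Result = 0 * 1 - 0 * 0 = 0 - 0 = 0

0


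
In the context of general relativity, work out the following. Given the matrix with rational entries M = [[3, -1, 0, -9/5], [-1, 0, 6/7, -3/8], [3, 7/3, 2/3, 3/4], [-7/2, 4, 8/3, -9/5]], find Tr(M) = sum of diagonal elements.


The trace is the sum of diagonal entries.
Diagonal: M[1,1] = 3, M[2,2] = 0, M[3,3] = 2/3, M[4,4] = -9/5
Tr(M) = 3 + 0 + 2/3 + -9/5
Computing step by step:
After adding M[1,1]: 3
After adding M[2,2]: 3
After adding M[3,3]: 11/3
After adding M[4,4]: 28/15
Tr(M) = 28/15

28/15


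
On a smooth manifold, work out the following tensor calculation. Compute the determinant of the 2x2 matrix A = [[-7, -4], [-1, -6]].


For a 2x2 matrix [[a, b], [c, d]], det = a*d - b*c.
a = -7, b = -4, c = -1, d = -6
a*d = -7 * -6 = 42
b*c = -4 * -1 = 4
det = 42 - 4 = 38

38


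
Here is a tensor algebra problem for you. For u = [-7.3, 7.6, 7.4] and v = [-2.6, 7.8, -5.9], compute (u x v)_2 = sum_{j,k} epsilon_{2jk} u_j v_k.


(u x v)_2 = sum_{j,k} epsilon_{2jk} u_j v_k. Only permutations of (1,2,3) contribute; the two non-zero terms are:
eps_{213} u_1 v_3 = -1 * -7.3 * -5.9 = -43.07
eps_{231} u_3 v_1 = 1 * 7.4 * -2.6 = -19.24
(u x v)_2 = -62.31

-62.31


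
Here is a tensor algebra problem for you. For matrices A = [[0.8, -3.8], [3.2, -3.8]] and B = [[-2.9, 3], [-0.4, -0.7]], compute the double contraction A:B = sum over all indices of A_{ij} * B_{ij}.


A:B = sum over all i,j of A_{ij} * B_{ij}.
Row 1: 0.8*-2.9=-2.32, -3.8*3=-11.4 => row sum = -13.72
Row 2: 3.2*-0.4=-1.28, -3.8*-0.7=2.66 => row sum = 1.38
Total = -13.72 + 1.38 = -12.34

-12.34


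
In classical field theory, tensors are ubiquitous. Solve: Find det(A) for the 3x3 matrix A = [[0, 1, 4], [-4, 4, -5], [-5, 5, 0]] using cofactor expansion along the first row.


Expanding along the first row, det(A) = a11*M_11 - a12*M_12 + a13*M_13, where M_1j is the (1,j) minor.
Minor M_11 = 4*0 - -5*5 = 25
Minor M_12 = -4*0 - -5*-5 = -25
Minor M_13 = -4*5 - 4*-5 = 0
det = 0*(25) - 1*(-25) + 4*(0)
    = 0 - -25 + 0
    = 25

25


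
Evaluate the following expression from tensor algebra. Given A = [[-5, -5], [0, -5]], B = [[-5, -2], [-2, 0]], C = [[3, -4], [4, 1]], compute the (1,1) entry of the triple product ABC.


(ABC)_{11} = sum_m (AB)_{1m} C_{m1}. First compute row 1 of AB.
(AB)_{11} = -5*-5 + -5*-2 = 35
(AB)_{12} = -5*-2 + -5*0 = 10
Now contract with column 1 of C:
(AB)_{11} * C_{11} = 35 * 3 = 105
(AB)_{12} * C_{21} = 10 * 4 = 40
(ABC)_{11} = 105 + 40 = 145

145


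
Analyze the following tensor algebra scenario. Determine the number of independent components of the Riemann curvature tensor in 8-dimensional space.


The Riemann tensor in d dimensions has d^2(d^2 - 1)/12 independent components.
d = 8, so d^2 = 64
d^2 - 1 = 63
d^2(d^2 - 1) = 64 * 63 = 4032
Divide by 12: 4032 / 12 = 336

336


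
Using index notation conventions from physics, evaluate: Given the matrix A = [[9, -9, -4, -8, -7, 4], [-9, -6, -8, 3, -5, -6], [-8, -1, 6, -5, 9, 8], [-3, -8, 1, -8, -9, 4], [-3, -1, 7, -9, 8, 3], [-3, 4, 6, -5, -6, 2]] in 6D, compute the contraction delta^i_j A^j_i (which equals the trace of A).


The contraction (trace) of a rank-2 tensor is the sum of its diagonal elements.
Diagonal entries: A[1,1] = 9, A[2,2] = -6, A[3,3] = 6, A[4,4] = -8, A[5,5] = 8, A[6,6] = 2
Tr(A) = 9 + -6 + 6 + -8 + 8 + 2 = 11

11


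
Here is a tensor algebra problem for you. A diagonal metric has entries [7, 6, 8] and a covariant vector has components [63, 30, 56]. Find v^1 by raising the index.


To raise an index with a diagonal metric: v^i = v_i / g_{ii}.
For index 1: v_1 = 63, g_{11} = 7
v^1 = 63 / 7 = 9

9


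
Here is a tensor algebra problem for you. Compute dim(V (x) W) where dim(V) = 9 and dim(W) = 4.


The dimension of a tensor product is the product of dimensions.
dim(V) = 9, dim(W) = 4
dim(V (x) W) = 9 * 4 = 36

36


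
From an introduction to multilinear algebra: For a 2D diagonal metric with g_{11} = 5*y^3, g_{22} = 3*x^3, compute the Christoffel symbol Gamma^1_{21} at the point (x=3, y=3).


For a diagonal metric, Gamma^k_{ij} = (1/2) g^{kk} (dg_{ik}/dx_j + dg_{jk}/dx_i - dg_{ij}/dx_k).
The metric is diagonal, so g_{ab} = 0 for a != b.
At the given point: g_{11} = 135, g_{22} = 81
g^{11} = 1/135
dg_{21}/dx_1 = 0 (off-diagonal)
dg_{11}/dx_2 = dg_{11}/dx_2 = 135
dg_{21}/dx_1 = 0 (off-diagonal)
Numerator = 0 + 135 - 0 = 135
Gamma^1_{21} = 135 / (2 * 135) = 1/2

1/2


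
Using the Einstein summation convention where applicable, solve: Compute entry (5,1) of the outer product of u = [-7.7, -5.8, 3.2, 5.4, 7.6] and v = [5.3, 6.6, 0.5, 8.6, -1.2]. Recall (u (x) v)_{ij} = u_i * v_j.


The outer product entry T_{ij} = u_i * v_j.
We need i=5, j=1.
u_5 = 7.6, v_1 = 5.3
T_{5,1} = 7.6 * 5.3 = 40.28

40.28


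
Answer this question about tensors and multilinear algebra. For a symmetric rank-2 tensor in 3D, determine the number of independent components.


A symmetric rank-2 tensor in d dimensions has d(d+1)/2 independent components.
d = 3
d(d+1)/2 = 3 * 4 / 2 = 12 / 2 = 6

6


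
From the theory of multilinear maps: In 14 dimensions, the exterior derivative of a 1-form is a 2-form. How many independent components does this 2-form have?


The exterior derivative of a p-form is a (p+1)-form.
Its number of independent components is C(n, p+1).
n = 14, p+1 = 2
C(14, 2) = 91

91


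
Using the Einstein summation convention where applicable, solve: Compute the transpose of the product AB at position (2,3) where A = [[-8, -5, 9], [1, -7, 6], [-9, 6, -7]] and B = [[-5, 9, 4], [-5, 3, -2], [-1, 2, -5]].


(AB)^T_{ij} = (AB)_{ji} = sum_k A_{jk} B_{ki}.
For i=2, j=3 we need (AB)_{32}:
A_{31} * B_{12} = -9 * 9 = -81
A_{32} * B_{22} = 6 * 3 = 18
A_{33} * B_{32} = -7 * 2 = -14
Sum = -81 + 18 + -14 = -77

-77


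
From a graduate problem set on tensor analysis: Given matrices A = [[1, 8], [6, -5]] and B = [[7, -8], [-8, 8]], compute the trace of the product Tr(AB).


Tr(AB) = sum_i (AB)_{ii} where (AB)_{ii} = sum_k A_{ik} B_{ki}.
(AB)_{11} = 1*7 + 8*-8 = -57
(AB)_{22} = 6*-8 + -5*8 = -88
Tr(AB) = -57 + -88 = -145

-145


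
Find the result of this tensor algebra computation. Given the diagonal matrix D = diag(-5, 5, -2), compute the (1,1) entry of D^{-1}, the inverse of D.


For a diagonal matrix, the inverse has entries (D^{-1})_{ii} = 1/d_{ii}.
The diagonal entries are: d_{11} = -5, d_{22} = 5, d_{33} = -2
We need (D^{-1})_{11} = 1/d_{11} = 1/-5 = -1/5

-1/5


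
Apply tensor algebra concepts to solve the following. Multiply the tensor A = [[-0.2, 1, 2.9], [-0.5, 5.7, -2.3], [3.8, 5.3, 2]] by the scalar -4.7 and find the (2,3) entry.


Scalar multiplication: (cA)_{ij} = c * A_{ij}.
c = -4.7
A_{23} = -2.3
(cA)_{23} = -4.7 * -2.3 = 10.81

10.81


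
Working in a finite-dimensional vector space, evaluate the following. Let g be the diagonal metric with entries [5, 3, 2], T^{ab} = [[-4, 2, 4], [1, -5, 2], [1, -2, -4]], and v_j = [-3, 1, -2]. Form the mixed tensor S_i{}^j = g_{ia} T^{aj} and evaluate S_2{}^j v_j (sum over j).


Step 1: lower the first index. For a diagonal metric, g_{ia} T^{aj} = g_{ii} T^{ij} (no sum on i).
g_{22} = 3
S_2{}^1 = 3 * T^{21} = 3 * 1 = 3
S_2{}^2 = 3 * T^{22} = 3 * -5 = -15
S_2{}^3 = 3 * T^{23} = 3 * 2 = 6
Step 2: contract S_2{}^j with v_j.
S_2{}^1 * v_1 = 3 * -3 = -9
S_2{}^2 * v_2 = -15 * 1 = -15
S_2{}^3 * v_3 = 6 * -2 = -12
Result = -9 + -15 + -12 = -36

-36


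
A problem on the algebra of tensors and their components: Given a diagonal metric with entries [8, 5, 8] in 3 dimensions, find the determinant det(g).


For a diagonal metric, the determinant is the product of diagonal entries.
Diagonal entries: 8, 5, 8
det(g) = 8 * 5 * 8 = 320

320


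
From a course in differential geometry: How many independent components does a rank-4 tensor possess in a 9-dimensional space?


The number of components of a rank-r tensor in d dimensions is d^r.
Here d = 9 and r = 4.
9^4 = 6561

6561


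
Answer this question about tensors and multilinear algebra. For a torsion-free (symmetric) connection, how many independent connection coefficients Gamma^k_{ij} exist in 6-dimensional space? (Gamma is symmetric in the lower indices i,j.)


Christoffel symbols Gamma^k_{ij} are symmetric in i,j, so there are d * d(d+1)/2 independent symbols.
d = 6
d(d+1)/2 = 6 * 7 / 2 = 21
Total = 6 * 21 = 126

126


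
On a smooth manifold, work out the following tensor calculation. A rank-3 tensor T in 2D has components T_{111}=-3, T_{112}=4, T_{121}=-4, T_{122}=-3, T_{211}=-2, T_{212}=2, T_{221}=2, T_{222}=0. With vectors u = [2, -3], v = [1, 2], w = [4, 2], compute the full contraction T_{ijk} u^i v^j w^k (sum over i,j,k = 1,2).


S = sum over i,j,k of T_{ijk} u_i v_j w_k. Expanding all 8 terms:
T_{111}*u_1*v_1*w_1 = -3*2*1*4 = -24  (running total: -24)
T_{112}*u_1*v_1*w_2 = 4*2*1*2 = 16  (running total: -8)
T_{121}*u_1*v_2*w_1 = -4*2*2*4 = -64  (running total: -72)
T_{122}*u_1*v_2*w_2 = -3*2*2*2 = -24  (running total: -96)
T_{211}*u_2*v_1*w_1 = -2*-3*1*4 = 24  (running total: -72)
T_{212}*u_2*v_1*w_2 = 2*-3*1*2 = -12  (running total: -84)
T_{221}*u_2*v_2*w_1 = 2*-3*2*4 = -48  (running total: -132)
T_{222}*u_2*v_2*w_2 = 0*-3*2*2 = 0  (running total: -132)
S = -132

-132


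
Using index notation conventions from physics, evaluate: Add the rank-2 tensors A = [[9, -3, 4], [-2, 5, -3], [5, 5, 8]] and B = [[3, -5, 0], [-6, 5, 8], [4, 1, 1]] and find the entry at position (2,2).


Tensor addition is component-wise: (A + B)_{ij} = A_{ij} + B_{ij}.
A_{22} = 5
B_{22} = 5
(A + B)_{22} = 5 + 5 = 10

10


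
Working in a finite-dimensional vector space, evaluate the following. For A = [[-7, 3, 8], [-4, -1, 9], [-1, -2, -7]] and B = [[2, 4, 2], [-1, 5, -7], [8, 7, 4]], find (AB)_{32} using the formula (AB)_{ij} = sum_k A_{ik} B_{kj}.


(AB)_{ij} = sum_k A_{ik} B_{kj}.
For i=3, j=2:
A_{31} * B_{12} = -1 * 4 = -4
A_{32} * B_{22} = -2 * 5 = -10
A_{33} * B_{32} = -7 * 7 = -49
Sum = -4 + -10 + -49 = -63

-63


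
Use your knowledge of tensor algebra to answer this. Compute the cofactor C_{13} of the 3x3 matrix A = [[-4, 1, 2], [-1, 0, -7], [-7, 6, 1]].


To find cofactor C_{13}, delete row 1 and column 3.
The resulting 2x2 submatrix is: [[-1, 0], [-7, 6]]
Minor M_{13} = -1*6 - 0*-7
  = -6 - 0 = -6
Sign = (-1)^(1+3) = (-1)^4 = 1
Cofactor C_{13} = 1 * -6 = -6

-6


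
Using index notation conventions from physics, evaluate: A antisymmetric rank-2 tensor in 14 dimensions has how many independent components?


A antisymmetric rank-2 tensor in d dimensions has d(d-1)/2 independent components.
d = 14
d(d-1)/2 = 14 * 13 / 2 = 182 / 2 = 91

91


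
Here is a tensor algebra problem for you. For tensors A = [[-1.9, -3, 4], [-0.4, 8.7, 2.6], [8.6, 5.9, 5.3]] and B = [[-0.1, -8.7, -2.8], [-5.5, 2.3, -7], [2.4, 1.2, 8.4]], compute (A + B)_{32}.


Tensor addition is component-wise: (A + B)_{ij} = A_{ij} + B_{ij}.
A_{32} = 5.9
B_{32} = 1.2
(A + B)_{32} = 5.9 + 1.2 = 7.1

7.1


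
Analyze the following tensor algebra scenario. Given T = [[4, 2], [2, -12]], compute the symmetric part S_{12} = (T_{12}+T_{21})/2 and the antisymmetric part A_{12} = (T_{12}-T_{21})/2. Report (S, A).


T_{12} = 2
T_{21} = 2
S_{12} = (2 + 2)/2 = 4/2 = 2
A_{12} = (2 - 2)/2 = 0/2 = 0
Check: S + A = 2 + 0 = 2 = T_{12}.

(2, 0)


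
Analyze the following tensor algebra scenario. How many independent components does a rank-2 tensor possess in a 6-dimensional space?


The number of components of a rank-r tensor in d dimensions is d^r.
Here d = 6 and r = 2.
6^2 = 36

36


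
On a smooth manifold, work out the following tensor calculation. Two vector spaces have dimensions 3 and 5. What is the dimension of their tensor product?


The dimension of a tensor product is the product of dimensions.
dim(V) = 3, dim(W) = 5
dim(V (x) W) = 3 * 5 = 15

15


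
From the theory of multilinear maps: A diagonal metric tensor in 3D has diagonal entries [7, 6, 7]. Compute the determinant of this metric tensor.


For a diagonal metric, the determinant is the product of diagonal entries.
Diagonal entries: 7, 6, 7
det(g) = 7 * 6 * 7 = 294

294


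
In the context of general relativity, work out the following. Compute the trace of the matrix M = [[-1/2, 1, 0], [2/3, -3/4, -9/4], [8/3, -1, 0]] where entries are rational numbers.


The trace is the sum of diagonal entries.
Diagonal: M[1,1] = -1/2, M[2,2] = -3/4, M[3,3] = 0
Tr(M) = -1/2 + -3/4 + 0
Computing step by step:
After adding M[1,1]: -1/2
After adding M[2,2]: -5/4
After adding M[3,3]: -5/4
Tr(M) = -5/4

-5/4


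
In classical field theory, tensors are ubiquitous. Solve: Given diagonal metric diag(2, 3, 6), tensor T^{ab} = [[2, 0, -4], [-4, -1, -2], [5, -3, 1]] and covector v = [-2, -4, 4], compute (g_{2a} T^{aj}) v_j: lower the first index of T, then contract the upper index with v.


Step 1: lower the first index. For a diagonal metric, g_{ia} T^{aj} = g_{ii} T^{ij} (no sum on i).
g_{22} = 3
S_2{}^1 = 3 * T^{21} = 3 * -4 = -12
S_2{}^2 = 3 * T^{22} = 3 * -1 = -3
S_2{}^3 = 3 * T^{23} = 3 * -2 = -6
Step 2: contract S_2{}^j with v_j.
S_2{}^1 * v_1 = -12 * -2 = 24
S_2{}^2 * v_2 = -3 * -4 = 12
S_2{}^3 * v_3 = -6 * 4 = -24
Result = 24 + 12 + -24 = 12

12


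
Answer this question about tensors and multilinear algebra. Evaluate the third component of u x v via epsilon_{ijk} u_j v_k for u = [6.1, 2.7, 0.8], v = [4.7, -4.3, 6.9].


(u x v)_3 = sum_{j,k} epsilon_{3jk} u_j v_k. Only permutations of (1,2,3) contribute; the two non-zero terms are:
eps_{312} u_1 v_2 = 1 * 6.1 * -4.3 = -26.23
eps_{321} u_2 v_1 = -1 * 2.7 * 4.7 = -12.69
(u x v)_3 = -38.92

-38.92


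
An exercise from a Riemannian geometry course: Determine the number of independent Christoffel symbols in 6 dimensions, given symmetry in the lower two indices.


Christoffel symbols Gamma^k_{ij} are symmetric in i,j, so there are d * d(d+1)/2 independent symbols.
d = 6
d(d+1)/2 = 6 * 7 / 2 = 21
Total = 6 * 21 = 126

126


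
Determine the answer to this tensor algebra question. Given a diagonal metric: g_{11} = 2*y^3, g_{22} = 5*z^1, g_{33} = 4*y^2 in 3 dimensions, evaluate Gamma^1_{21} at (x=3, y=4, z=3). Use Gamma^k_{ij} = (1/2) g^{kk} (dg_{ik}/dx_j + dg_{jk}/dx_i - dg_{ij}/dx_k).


For a diagonal metric, Gamma^k_{ij} = (1/2) g^{kk} (dg_{ik}/dx_j + dg_{jk}/dx_i - dg_{ij}/dx_k).
The metric is diagonal, so g_{ab} = 0 for a != b.
At the given point: g_{11} = 128, g_{22} = 15, g_{33} = 64
g^{11} = 1/128
dg_{21}/dx_1 = 0 (off-diagonal)
dg_{11}/dx_2 = dg_{11}/dx_2 = 96
dg_{21}/dx_1 = 0 (off-diagonal)
Numerator = 0 + 96 - 0 = 96
Gamma^1_{21} = 96 / (2 * 128) = 3/8

3/8


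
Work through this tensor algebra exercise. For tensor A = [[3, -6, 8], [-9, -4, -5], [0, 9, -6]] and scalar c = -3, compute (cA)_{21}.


Scalar multiplication: (cA)_{ij} = c * A_{ij}.
c = -3
A_{21} = -9
(cA)_{21} = -3 * -9 = 27

27


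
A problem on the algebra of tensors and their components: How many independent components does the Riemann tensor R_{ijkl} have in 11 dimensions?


The Riemann tensor in d dimensions has d^2(d^2 - 1)/12 independent components.
d = 11, so d^2 = 121
d^2 - 1 = 120
d^2(d^2 - 1) = 121 * 120 = 14520
Divide by 12: 14520 / 12 = 1210

1210


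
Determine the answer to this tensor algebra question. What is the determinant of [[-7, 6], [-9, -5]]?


For a 2x2 matrix [[a, b], [c, d]], det = a*d - b*c.
a = -7, b = 6, c = -9, d = -5
a*d = -7 * -5 = 35
b*c = 6 * -9 = -54
det = 35 - -54 = 89

89


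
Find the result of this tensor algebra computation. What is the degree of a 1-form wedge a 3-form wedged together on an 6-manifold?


The degree of a wedge product is the sum of the degrees of the individual forms.
Degrees: 1, 3
Total degree = 1 + 3 = 4

4


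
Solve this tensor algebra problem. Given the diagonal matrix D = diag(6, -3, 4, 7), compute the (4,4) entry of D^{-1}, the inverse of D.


For a diagonal matrix, the inverse has entries (D^{-1})_{ii} = 1/d_{ii}.
The diagonal entries are: d_{11} = 6, d_{22} = -3, d_{33} = 4, d_{44} = 7
We need (D^{-1})_{44} = 1/d_{44} = 1/7 = 1/7

1/7


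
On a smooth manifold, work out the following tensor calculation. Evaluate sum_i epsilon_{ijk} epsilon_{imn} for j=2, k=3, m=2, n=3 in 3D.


Using the identity: epsilon_{ijk} epsilon_{imn} = delta_{jm} delta_{kn} - delta_{jn} delta_{km}.
delta_{22} = 1
delta_{33} = 1
delta_{23} = 0
delta_{32} = 0
Result = 1 * 1 - 0 * 0 = 1 - 0 = 1

1


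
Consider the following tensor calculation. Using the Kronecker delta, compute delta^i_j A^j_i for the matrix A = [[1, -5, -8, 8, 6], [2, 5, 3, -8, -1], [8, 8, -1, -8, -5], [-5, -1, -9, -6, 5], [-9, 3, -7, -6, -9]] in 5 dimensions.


The contraction (trace) of a rank-2 tensor is the sum of its diagonal elements.
Diagonal entries: A[1,1] = 1, A[2,2] = 5, A[3,3] = -1, A[4,4] = -6, A[5,5] = -9
Tr(A) = 1 + 5 + -1 + -6 + -9 = -10

-10


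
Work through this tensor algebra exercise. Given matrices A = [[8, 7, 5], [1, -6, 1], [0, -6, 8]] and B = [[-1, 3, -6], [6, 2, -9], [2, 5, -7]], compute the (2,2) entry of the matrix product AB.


(AB)_{ij} = sum_k A_{ik} B_{kj}.
For i=2, j=2:
A_{21} * B_{12} = 1 * 3 = 3
A_{22} * B_{22} = -6 * 2 = -12
A_{23} * B_{32} = 1 * 5 = 5
Sum = 3 + -12 + 5 = -4

-4


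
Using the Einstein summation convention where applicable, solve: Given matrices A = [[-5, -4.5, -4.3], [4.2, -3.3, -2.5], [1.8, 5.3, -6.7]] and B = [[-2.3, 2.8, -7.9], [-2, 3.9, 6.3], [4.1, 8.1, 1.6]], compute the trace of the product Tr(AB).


Tr(AB) = sum_i (AB)_{ii} where (AB)_{ii} = sum_k A_{ik} B_{ki}.
(AB)_{11} = -5*-2.3 + -4.5*-2 + -4.3*4.1 = 2.87
(AB)_{22} = 4.2*2.8 + -3.3*3.9 + -2.5*8.1 = -21.36
(AB)_{33} = 1.8*-7.9 + 5.3*6.3 + -6.7*1.6 = 8.45
Tr(AB) = 2.87 + -21.36 + 8.45 = -10.04

-10.04


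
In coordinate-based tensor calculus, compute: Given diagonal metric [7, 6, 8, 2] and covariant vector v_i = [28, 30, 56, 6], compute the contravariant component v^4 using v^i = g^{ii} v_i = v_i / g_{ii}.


To raise an index with a diagonal metric: v^i = v_i / g_{ii}.
For index 4: v_4 = 6, g_{44} = 2
v^4 = 6 / 2 = 3

3


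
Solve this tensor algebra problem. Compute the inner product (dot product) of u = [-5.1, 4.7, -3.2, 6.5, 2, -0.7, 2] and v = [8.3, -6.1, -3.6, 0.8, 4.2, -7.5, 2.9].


The inner product u . v = sum of u_i * v_i.
Term-by-term: -5.1 * 8.3, 4.7 * -6.1, -3.2 * -3.6, 6.5 * 0.8, 2 * 4.2, -0.7 * -7.5, 2 * 2.9
Products: -42.33, -28.67, 11.52, 5.2, 8.4, 5.25, 5.8
Sum = -42.33 + -28.67 + 11.52 + 5.2 + 8.4 + 5.25 + 5.8 = -34.83

-34.83


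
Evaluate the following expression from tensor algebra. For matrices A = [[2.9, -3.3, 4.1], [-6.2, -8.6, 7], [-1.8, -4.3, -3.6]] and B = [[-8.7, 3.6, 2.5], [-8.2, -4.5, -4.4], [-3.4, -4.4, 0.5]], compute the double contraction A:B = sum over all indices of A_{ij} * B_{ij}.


A:B = sum over all i,j of A_{ij} * B_{ij}.
Row 1: 2.9*-8.7=-25.23, -3.3*3.6=-11.88, 4.1*2.5=10.25 => row sum = -26.86
Row 2: -6.2*-8.2=50.84, -8.6*-4.5=38.7, 7*-4.4=-30.8 => row sum = 58.74
Row 3: -1.8*-3.4=6.12, -4.3*-4.4=18.92, -3.6*0.5=-1.8 => row sum = 23.24
Total = -26.86 + 58.74 + 23.24 = 55.12

55.12


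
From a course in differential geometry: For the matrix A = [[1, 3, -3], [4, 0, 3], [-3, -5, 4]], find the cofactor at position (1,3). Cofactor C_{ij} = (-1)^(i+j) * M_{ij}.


To find cofactor C_{13}, delete row 1 and column 3.
The resulting 2x2 submatrix is: [[4, 0], [-3, -5]]
Minor M_{13} = 4*-5 - 0*-3
  = -20 - 0 = -20
Sign = (-1)^(1+3) = (-1)^4 = 1
Cofactor C_{13} = 1 * -20 = -20

-20


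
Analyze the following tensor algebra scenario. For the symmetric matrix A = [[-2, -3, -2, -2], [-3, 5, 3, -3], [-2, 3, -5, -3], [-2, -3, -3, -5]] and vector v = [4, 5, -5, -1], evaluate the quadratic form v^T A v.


First compute Av:
(Av)_1 = -2*4 + -3*5 + -2*-5 + -2*-1 = -11
(Av)_2 = -3*4 + 5*5 + 3*-5 + -3*-1 = 1
(Av)_3 = -2*4 + 3*5 + -5*-5 + -3*-1 = 35
(Av)_4 = -2*4 + -3*5 + -3*-5 + -5*-1 = -3
Av = [-11, 1, 35, -3]
Then v^T (Av) = 4*-11 + 5*1 + -5*35 + -1*-3
= -44 + 5 + -175 + 3 = -211

-211


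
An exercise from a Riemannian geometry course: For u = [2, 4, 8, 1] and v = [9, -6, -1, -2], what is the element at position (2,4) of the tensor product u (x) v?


The outer product entry T_{ij} = u_i * v_j.
We need i=2, j=4.
u_2 = 4, v_4 = -2
T_{2,4} = 4 * -2 = -8

-8


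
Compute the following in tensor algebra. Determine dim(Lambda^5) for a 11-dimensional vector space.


The dimension of the space of p-forms on an n-dimensional space is C(n, p).
n = 11, p = 5
C(11, 5) = 11! / (5! * 6!) = 462

462


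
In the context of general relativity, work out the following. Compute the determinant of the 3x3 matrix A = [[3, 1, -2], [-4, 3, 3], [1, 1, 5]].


Expanding along the first row, det(A) = a11*M_11 - a12*M_12 + a13*M_13, where M_1j is the (1,j) minor.
Minor M_11 = 3*5 - 3*1 = 12
Minor M_12 = -4*5 - 3*1 = -23
Minor M_13 = -4*1 - 3*1 = -7
det = 3*(12) - 1*(-23) + -2*(-7)
    = 36 - -23 + 14
    = 73

73


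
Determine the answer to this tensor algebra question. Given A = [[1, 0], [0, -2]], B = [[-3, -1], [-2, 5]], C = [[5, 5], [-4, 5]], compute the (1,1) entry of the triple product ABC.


(ABC)_{11} = sum_m (AB)_{1m} C_{m1}. First compute row 1 of AB.
(AB)_{11} = 1*-3 + 0*-2 = -3
(AB)_{12} = 1*-1 + 0*5 = -1
Now contract with column 1 of C:
(AB)_{11} * C_{11} = -3 * 5 = -15
(AB)_{12} * C_{21} = -1 * -4 = 4
(ABC)_{11} = -15 + 4 = -11

-11


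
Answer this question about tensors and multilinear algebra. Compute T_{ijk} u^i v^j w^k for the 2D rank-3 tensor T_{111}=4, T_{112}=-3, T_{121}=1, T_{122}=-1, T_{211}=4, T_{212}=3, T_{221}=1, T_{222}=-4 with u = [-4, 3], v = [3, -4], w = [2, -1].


S = sum over i,j,k of T_{ijk} u_i v_j w_k. Expanding all 8 terms:
T_{111}*u_1*v_1*w_1 = 4*-4*3*2 = -96  (running total: -96)
T_{112}*u_1*v_1*w_2 = -3*-4*3*-1 = -36  (running total: -132)
T_{121}*u_1*v_2*w_1 = 1*-4*-4*2 = 32  (running total: -100)
T_{122}*u_1*v_2*w_2 = -1*-4*-4*-1 = 16  (running total: -84)
T_{211}*u_2*v_1*w_1 = 4*3*3*2 = 72  (running total: -12)
T_{212}*u_2*v_1*w_2 = 3*3*3*-1 = -27  (running total: -39)
T_{221}*u_2*v_2*w_1 = 1*3*-4*2 = -24  (running total: -63)
T_{222}*u_2*v_2*w_2 = -4*3*-4*-1 = -48  (running total: -111)
S = -111

-111


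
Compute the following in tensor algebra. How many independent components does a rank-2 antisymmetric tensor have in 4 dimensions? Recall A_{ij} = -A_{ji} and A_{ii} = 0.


An antisymmetric rank-2 tensor satisfies A_{ij} = -A_{ji}, so diagonal entries are zero.
The independent components are the upper-triangular entries: C(n, 2) = n(n-1)/2.
n = 4
C(4, 2) = 4 * 3 / 2 = 12 / 2 = 6

6


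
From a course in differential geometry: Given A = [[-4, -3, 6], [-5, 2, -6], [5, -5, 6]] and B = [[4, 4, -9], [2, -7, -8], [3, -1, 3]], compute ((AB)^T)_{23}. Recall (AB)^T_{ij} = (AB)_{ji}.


(AB)^T_{ij} = (AB)_{ji} = sum_k A_{jk} B_{ki}.
For i=2, j=3 we need (AB)_{32}:
A_{31} * B_{12} = 5 * 4 = 20
A_{32} * B_{22} = -5 * -7 = 35
A_{33} * B_{32} = 6 * -1 = -6
Sum = 20 + 35 + -6 = 49

49


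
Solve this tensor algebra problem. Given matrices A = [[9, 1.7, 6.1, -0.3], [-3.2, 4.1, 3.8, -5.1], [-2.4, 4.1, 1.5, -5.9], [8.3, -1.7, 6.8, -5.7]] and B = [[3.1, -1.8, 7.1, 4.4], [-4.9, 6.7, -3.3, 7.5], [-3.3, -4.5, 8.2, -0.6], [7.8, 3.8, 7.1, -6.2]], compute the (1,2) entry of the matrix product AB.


(AB)_{ij} = sum_k A_{ik} B_{kj}.
For i=1, j=2:
A_{11} * B_{12} = 9 * -1.8 = -16.2
A_{12} * B_{22} = 1.7 * 6.7 = 11.39
A_{13} * B_{32} = 6.1 * -4.5 = -27.45
A_{14} * B_{42} = -0.3 * 3.8 = -1.14
Sum = -16.2 + 11.39 + -27.45 + -1.14 = -33.4

-33.4


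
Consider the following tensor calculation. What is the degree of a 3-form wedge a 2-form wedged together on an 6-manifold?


The degree of a wedge product is the sum of the degrees of the individual forms.
Degrees: 3, 2
Total degree = 3 + 2 = 5

5


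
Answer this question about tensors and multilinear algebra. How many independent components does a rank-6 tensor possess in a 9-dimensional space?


The number of components of a rank-r tensor in d dimensions is d^r.
Here d = 9 and r = 6.
9^6 = 531441

531441


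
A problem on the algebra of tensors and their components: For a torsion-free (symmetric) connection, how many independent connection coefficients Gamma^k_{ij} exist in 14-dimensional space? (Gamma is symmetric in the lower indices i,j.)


Christoffel symbols Gamma^k_{ij} are symmetric in i,j, so there are d * d(d+1)/2 independent symbols.
d = 14
d(d+1)/2 = 14 * 15 / 2 = 105
Total = 14 * 105 = 1470

1470


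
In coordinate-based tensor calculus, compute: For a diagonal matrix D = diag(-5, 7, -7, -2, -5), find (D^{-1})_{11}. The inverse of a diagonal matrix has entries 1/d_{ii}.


For a diagonal matrix, the inverse has entries (D^{-1})_{ii} = 1/d_{ii}.
The diagonal entries are: d_{11} = -5, d_{22} = 7, d_{33} = -7, d_{44} = -2, d_{55} = -5
We need (D^{-1})_{11} = 1/d_{11} = 1/-5 = -1/5

-1/5


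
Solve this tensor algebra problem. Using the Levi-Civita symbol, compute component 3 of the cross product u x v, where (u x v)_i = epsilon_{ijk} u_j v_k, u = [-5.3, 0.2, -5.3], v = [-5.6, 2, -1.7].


(u x v)_3 = sum_{j,k} epsilon_{3jk} u_j v_k. Only permutations of (1,2,3) contribute; the two non-zero terms are:
eps_{312} u_1 v_2 = 1 * -5.3 * 2 = -10.6
eps_{321} u_2 v_1 = -1 * 0.2 * -5.6 = 1.12
(u x v)_3 = -9.48

-9.48


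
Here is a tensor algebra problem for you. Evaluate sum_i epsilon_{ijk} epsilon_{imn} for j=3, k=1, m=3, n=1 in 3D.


Using the identity: epsilon_{ijk} epsilon_{imn} = delta_{jm} delta_{kn} - delta_{jn} delta_{km}.
delta_{33} = 1
delta_{11} = 1
delta_{31} = 0
delta_{13} = 0
Result = 1 * 1 - 0 * 0 = 1 - 0 = 1

1


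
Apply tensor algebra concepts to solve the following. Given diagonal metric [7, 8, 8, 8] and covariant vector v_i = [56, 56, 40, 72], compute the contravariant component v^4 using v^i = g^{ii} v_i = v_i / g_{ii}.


To raise an index with a diagonal metric: v^i = v_i / g_{ii}.
For index 4: v_4 = 72, g_{44} = 8
v^4 = 72 / 8 = 9

9


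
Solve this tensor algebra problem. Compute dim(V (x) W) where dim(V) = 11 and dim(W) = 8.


The dimension of a tensor product is the product of dimensions.
dim(V) = 11, dim(W) = 8
dim(V (x) W) = 11 * 8 = 88

88


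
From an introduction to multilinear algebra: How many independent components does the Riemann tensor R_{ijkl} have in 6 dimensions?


The Riemann tensor in d dimensions has d^2(d^2 - 1)/12 independent components.
d = 6, so d^2 = 36
d^2 - 1 = 35
d^2(d^2 - 1) = 36 * 35 = 1260
Divide by 12: 1260 / 12 = 105

105


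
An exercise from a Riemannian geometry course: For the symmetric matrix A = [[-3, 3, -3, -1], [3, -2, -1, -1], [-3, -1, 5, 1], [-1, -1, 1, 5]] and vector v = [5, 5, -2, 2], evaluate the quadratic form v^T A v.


First compute Av:
(Av)_1 = -3*5 + 3*5 + -3*-2 + -1*2 = 4
(Av)_2 = 3*5 + -2*5 + -1*-2 + -1*2 = 5
(Av)_3 = -3*5 + -1*5 + 5*-2 + 1*2 = -28
(Av)_4 = -1*5 + -1*5 + 1*-2 + 5*2 = -2
Av = [4, 5, -28, -2]
Then v^T (Av) = 5*4 + 5*5 + -2*-28 + 2*-2
= 20 + 25 + 56 + -4 = 97

97


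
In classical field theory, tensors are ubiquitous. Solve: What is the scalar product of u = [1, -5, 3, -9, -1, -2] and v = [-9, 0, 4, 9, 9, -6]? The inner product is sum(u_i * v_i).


The inner product u . v = sum of u_i * v_i.
Term-by-term: 1 * -9, -5 * 0, 3 * 4, -9 * 9, -1 * 9, -2 * -6
Products: -9, 0, 12, -81, -9, 12
Sum = -9 + 0 + 12 + -81 + -9 + 12 = -75

-75


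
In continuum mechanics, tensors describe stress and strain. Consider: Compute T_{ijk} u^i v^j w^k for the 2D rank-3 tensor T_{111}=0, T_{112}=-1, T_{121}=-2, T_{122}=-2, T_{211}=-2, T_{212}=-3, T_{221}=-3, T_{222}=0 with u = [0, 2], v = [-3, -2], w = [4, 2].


S = sum over i,j,k of T_{ijk} u_i v_j w_k. Expanding all 8 terms:
T_{111}*u_1*v_1*w_1 = 0*0*-3*4 = 0  (running total: 0)
T_{112}*u_1*v_1*w_2 = -1*0*-3*2 = 0  (running total: 0)
T_{121}*u_1*v_2*w_1 = -2*0*-2*4 = 0  (running total: 0)
T_{122}*u_1*v_2*w_2 = -2*0*-2*2 = 0  (running total: 0)
T_{211}*u_2*v_1*w_1 = -2*2*-3*4 = 48  (running total: 48)
T_{212}*u_2*v_1*w_2 = -3*2*-3*2 = 36  (running total: 84)
T_{221}*u_2*v_2*w_1 = -3*2*-2*4 = 48  (running total: 132)
T_{222}*u_2*v_2*w_2 = 0*2*-2*2 = 0  (running total: 132)
S = 132

132
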